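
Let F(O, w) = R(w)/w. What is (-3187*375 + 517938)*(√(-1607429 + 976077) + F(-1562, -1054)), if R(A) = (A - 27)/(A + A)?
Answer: 732039147/2221832 - 1354374*I*√157838 ≈ 329.48 - 5.3808e+8*I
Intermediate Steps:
R(A) = (-27 + A)/(2*A) (R(A) = (-27 + A)/((2*A)) = (-27 + A)*(1/(2*A)) = (-27 + A)/(2*A))
F(O, w) = (-27 + w)/(2*w²) (F(O, w) = ((-27 + w)/(2*w))/w = (-27 + w)/(2*w²))
(-3187*375 + 517938)*(√(-1607429 + 976077) + F(-1562, -1054)) = (-3187*375 + 517938)*(√(-1607429 + 976077) + (½)*(-27 - 1054)/(-1054)²) = (-1195125 + 517938)*(√(-631352) + (½)*(1/1110916)*(-1081)) = -677187*(2*I*√157838 - 1081/2221832) = -677187*(-1081/2221832 + 2*I*√157838) = 732039147/2221832 - 1354374*I*√157838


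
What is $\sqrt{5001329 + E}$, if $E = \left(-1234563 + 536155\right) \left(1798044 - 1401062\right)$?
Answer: $i \sqrt{277250403327} \approx 5.2655 \cdot 10^{5} i$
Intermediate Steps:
$E = -277255404656$ ($E = \left(-698408\right) 396982 = -277255404656$)
$\sqrt{5001329 + E} = \sqrt{5001329 - 277255404656} = \sqrt{-277250403327} = i \sqrt{277250403327}$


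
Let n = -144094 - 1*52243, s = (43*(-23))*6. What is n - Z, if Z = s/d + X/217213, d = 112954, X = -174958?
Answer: -2408561200730600/12267538601 ≈ -1.9634e+5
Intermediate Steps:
s = -5934 (s = -989*6 = -5934)
n = -196337 (n = -144094 - 52243 = -196337)
Z = -10525573937/12267538601 (Z = -5934/112954 - 174958/217213 = -5934*1/112954 - 174958*1/217213 = -2967/56477 - 174958/217213 = -10525573937/12267538601 ≈ -0.85800)
n - Z = -196337 - 1*(-10525573937/12267538601) = -196337 + 10525573937/12267538601 = -2408561200730600/12267538601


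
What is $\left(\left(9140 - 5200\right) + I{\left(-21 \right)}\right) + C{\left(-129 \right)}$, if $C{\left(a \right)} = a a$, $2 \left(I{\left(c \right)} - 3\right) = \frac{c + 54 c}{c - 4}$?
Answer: $\frac{206071}{10} \approx 20607.0$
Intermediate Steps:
$I{\left(c \right)} = 3 + \frac{55 c}{2 \left(-4 + c\right)}$ ($I{\left(c \right)} = 3 + \frac{\left(c + 54 c\right) \frac{1}{c - 4}}{2} = 3 + \frac{55 c \frac{1}{-4 + c}}{2} = 3 + \frac{55 c}{2 \left(-4 + c\right)}$)
$C{\left(a \right)} = a^{2}$
$\left(\left(9140 - 5200\right) + I{\left(-21 \right)}\right) + C{\left(-129 \right)} = \left(\left(9140 - 5200\right) + \frac{-24 + 61 \left(-21\right)}{2 \left(-4 - 21\right)}\right) + \left(-129\right)^{2} = \left(3940 + \frac{-24 - 1281}{2 \left(-25\right)}\right) + 16641 = \left(3940 + \frac{1}{2} \left(- \frac{1}{25}\right) \left(-1305\right)\right) + 16641 = \left(3940 + \frac{261}{10}\right) + 16641 = \frac{39661}{10} + 16641 = \frac{206071}{10}$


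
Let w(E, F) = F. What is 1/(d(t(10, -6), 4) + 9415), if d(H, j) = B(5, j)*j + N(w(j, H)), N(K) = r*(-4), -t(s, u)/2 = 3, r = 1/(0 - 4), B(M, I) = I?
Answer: 1/9432 ≈ 0.00010602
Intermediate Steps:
r = -¼ (r = 1/(-4) = -¼ ≈ -0.25000)
t(s, u) = -6 (t(s, u) = -2*3 = -6)
N(K) = 1 (N(K) = -¼*(-4) = 1)
d(H, j) = 1 + j² (d(H, j) = j*j + 1 = j² + 1 = 1 + j²)
1/(d(t(10, -6), 4) + 9415) = 1/((1 + 4²) + 9415) = 1/((1 + 16) + 9415) = 1/(17 + 9415) = 1/9432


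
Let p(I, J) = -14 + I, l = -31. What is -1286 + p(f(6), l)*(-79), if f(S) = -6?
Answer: 294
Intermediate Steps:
-1286 + p(f(6), l)*(-79) = -1286 + (-14 - 6)*(-79) = -1286 - 20*(-79) = -1286 + 1580 = 294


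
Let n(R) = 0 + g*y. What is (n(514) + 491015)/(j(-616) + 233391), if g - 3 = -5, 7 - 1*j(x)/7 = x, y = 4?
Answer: 491007/237752 ≈ 2.0652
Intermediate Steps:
j(x) = 49 - 7*x
g = -2 (g = 3 - 5 = -2)
n(R) = -8 (n(R) = 0 - 2*4 = 0 - 8 = -8)
(n(514) + 491015)/(j(-616) + 233391) = (-8 + 491015)/((49 - 7*(-616)) + 233391) = 491007/((49 + 4312) + 233391) = 491007/(4361 + 233391) = 491007/237752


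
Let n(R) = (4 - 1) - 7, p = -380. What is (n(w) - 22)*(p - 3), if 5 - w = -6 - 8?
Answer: 9958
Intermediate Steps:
w = 19 (w = 5 - (-6 - 8) = 5 - 1*(-14) = 5 + 14 = 19)
n(R) = -4 (n(R) = 3 - 7 = -4)
(n(w) - 22)*(p - 3) = (-4 - 22)*(-380 - 3) = -26*(-383) = 9958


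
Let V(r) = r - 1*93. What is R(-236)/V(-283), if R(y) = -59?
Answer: 59/376 ≈ 0.15691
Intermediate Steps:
V(r) = -93 + r (V(r) = r - 93 = -93 + r)
R(-236)/V(-283) = -59/(-93 - 283) = -59/(-376) = -59*(-1/376) = 59/376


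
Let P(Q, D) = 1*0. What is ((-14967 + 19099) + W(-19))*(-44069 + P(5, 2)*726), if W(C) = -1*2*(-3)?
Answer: -182357522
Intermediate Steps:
W(C) = 6 (W(C) = -2*(-3) = 6)
P(Q, D) = 0
((-14967 + 19099) + W(-19))*(-44069 + P(5, 2)*726) = ((-14967 + 19099) + 6)*(-44069 + 0*726) = (4132 + 6)*(-44069 + 0) = 4138*(-44069) = -182357522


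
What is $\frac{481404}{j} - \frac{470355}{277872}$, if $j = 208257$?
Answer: $\frac{568475731}{918552208} \approx 0.61888$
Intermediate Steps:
$\frac{481404}{j} - \frac{470355}{277872} = \frac{481404}{208257} - \frac{470355}{277872} = 481404 \cdot \frac{1}{208257} - \frac{156785}{92624} = \frac{22924}{9917} - \frac{156785}{92624} = \frac{568475731}{918552208}$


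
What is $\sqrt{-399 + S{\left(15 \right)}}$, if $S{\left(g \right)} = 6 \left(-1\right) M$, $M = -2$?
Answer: $3 i \sqrt{43} \approx 19.672 i$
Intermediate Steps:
$S{\left(g \right)} = 12$ ($S{\left(g \right)} = 6 \left(-1\right) \left(-2\right) = \left(-6\right) \left(-2\right) = 12$)
$\sqrt{-399 + S{\left(15 \right)}} = \sqrt{-399 + 12} = \sqrt{-387} = 3 i \sqrt{43}$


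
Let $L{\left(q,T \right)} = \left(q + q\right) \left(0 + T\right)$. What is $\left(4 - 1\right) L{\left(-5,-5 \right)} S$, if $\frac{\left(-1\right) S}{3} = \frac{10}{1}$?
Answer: $-4500$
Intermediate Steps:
$S = -30$ ($S = - 3 \cdot \frac{10}{1} = - 3 \cdot 10 \cdot 1 = \left(-3\right) 10 = -30$)
$L{\left(q,T \right)} = 2 T q$ ($L{\left(q,T \right)} = 2 q T = 2 T q$)
$\left(4 - 1\right) L{\left(-5,-5 \right)} S = \left(4 - 1\right) 2 \left(-5\right) \left(-5\right) \left(-30\right) = 3 \cdot 50 \left(-30\right) = 150 \left(-30\right) = -4500$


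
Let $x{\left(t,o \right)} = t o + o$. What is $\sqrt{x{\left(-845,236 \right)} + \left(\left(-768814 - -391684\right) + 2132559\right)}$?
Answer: $\sqrt{1556245} \approx 1247.5$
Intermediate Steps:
$x{\left(t,o \right)} = o + o t$ ($x{\left(t,o \right)} = o t + o = o + o t$)
$\sqrt{x{\left(-845,236 \right)} + \left(\left(-768814 - -391684\right) + 2132559\right)} = \sqrt{236 \left(1 - 845\right) + \left(\left(-768814 - -391684\right) + 2132559\right)} = \sqrt{236 \left(-844\right) + \left(\left(-768814 + 391684\right) + 2132559\right)} = \sqrt{-199184 + \left(-377130 + 2132559\right)} = \sqrt{-199184 + 1755429} = \sqrt{1556245}$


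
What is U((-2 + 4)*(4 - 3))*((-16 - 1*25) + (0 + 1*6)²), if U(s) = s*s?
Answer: -20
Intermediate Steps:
U(s) = s²
U((-2 + 4)*(4 - 3))*((-16 - 1*25) + (0 + 1*6)²) = ((-2 + 4)*(4 - 3))²*((-16 - 1*25) + (0 + 1*6)²) = (2*1)²*((-16 - 25) + (0 + 6)²) = 2²*(-41 + 6²) = 4*(-41 + 36) = 4*(-5) = -20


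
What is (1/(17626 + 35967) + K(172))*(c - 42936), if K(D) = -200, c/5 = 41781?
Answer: -1778955157431/53593 ≈ -3.3194e+7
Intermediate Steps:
c = 208905 (c = 5*41781 = 208905)
(1/(17626 + 35967) + K(172))*(c - 42936) = (1/(17626 + 35967) - 200)*(208905 - 42936) = (1/53593 - 200)*165969 = -10718599/53593*165969 = -1778955157431/53593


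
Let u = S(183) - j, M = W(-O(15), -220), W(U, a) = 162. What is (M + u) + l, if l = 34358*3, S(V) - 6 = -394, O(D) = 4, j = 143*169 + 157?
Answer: 78524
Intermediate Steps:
j = 24324 (j = 24167 + 157 = 24324)
S(V) = -388 (S(V) = 6 - 394 = -388)
M = 162
l = 103074
u = -24712 (u = -388 - 1*24324 = -388 - 24324 = -24712)
(M + u) + l = (162 - 24712) + 103074 = -24550 + 103074 = 78524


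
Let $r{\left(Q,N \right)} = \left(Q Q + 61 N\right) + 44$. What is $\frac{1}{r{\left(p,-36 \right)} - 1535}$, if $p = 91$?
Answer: $\frac{1}{4594} \approx 0.00021768$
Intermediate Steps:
$r{\left(Q,N \right)} = 44 + Q^{2} + 61 N$ ($r{\left(Q,N \right)} = \left(Q^{2} + 61 N\right) + 44 = 44 + Q^{2} + 61 N$)
$\frac{1}{r{\left(p,-36 \right)} - 1535} = \frac{1}{\left(44 + 91^{2} + 61 \left(-36\right)\right) - 1535} = \frac{1}{\left(44 + 8281 - 2196\right) - 1535} = \frac{1}{6129 - 1535} = \frac{1}{4594}$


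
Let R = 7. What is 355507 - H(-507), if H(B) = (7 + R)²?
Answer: 355311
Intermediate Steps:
H(B) = 196 (H(B) = (7 + 7)² = 14² = 196)
355507 - H(-507) = 355507 - 1*196 = 355507 - 196 = 355311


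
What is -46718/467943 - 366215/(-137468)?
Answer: 23563645103/9189598332 ≈ 2.5642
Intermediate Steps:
-46718/467943 - 366215/(-137468) = -46718*1/467943 - 366215*(-1/137468) = -6674/66849 + 366215/137468 = 23563645103/9189598332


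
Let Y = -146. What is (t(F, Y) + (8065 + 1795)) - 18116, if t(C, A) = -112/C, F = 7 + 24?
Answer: -256048/31 ≈ -8259.6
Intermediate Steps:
F = 31
(t(F, Y) + (8065 + 1795)) - 18116 = (-112/31 + (8065 + 1795)) - 18116 = (-112*1/31 + 9860) - 18116 = (-112/31 + 9860) - 18116 = 305548/31 - 18116 = -256048/31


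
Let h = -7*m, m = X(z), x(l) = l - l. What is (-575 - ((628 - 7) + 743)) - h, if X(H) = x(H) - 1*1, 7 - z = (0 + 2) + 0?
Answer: -1946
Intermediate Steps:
x(l) = 0
z = 5 (z = 7 - ((0 + 2) + 0) = 7 - (2 + 0) = 7 - 1*2 = 7 - 2 = 5)
X(H) = -1 (X(H) = 0 - 1*1 = 0 - 1 = -1)
m = -1
h = 7 (h = -7*(-1) = 7)
(-575 - ((628 - 7) + 743)) - h = (-575 - ((628 - 7) + 743)) - 1*7 = (-575 - (621 + 743)) - 7 = (-575 - 1*1364) - 7 = (-575 - 1364) - 7 = -1939 - 7 = -1946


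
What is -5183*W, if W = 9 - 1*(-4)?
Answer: -67379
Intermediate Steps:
W = 13 (W = 9 + 4 = 13)
-5183*W = -5183*13 = -67379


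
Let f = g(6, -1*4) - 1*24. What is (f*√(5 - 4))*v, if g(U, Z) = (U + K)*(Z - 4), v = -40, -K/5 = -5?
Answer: 10880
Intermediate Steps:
K = 25 (K = -5*(-5) = 25)
g(U, Z) = (-4 + Z)*(25 + U) (g(U, Z) = (U + 25)*(Z - 4) = (25 + U)*(-4 + Z) = (-4 + Z)*(25 + U))
f = -272 (f = (-100 - 4*6 + 25*(-1*4) + 6*(-1*4)) - 1*24 = (-100 - 24 + 25*(-4) + 6*(-4)) - 24 = (-100 - 24 - 100 - 24) - 24 = -248 - 24 = -272)
(f*√(5 - 4))*v = -272*√(5 - 4)*(-40) = -272*√1*(-40) = -272*1*(-40) = -272*(-40) = 10880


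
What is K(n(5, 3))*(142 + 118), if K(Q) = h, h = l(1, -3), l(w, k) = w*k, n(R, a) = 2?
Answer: -780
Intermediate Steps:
l(w, k) = k*w
h = -3 (h = -3*1 = -3)
K(Q) = -3
K(n(5, 3))*(142 + 118) = -3*(142 + 118) = -3*260 = -780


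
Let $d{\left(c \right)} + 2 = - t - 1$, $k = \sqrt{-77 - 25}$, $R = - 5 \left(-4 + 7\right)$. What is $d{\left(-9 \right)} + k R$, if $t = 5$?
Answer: $-8 - 15 i \sqrt{102} \approx -8.0 - 151.49 i$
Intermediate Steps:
$R = -15$ ($R = \left(-5\right) 3 = -15$)
$k = i \sqrt{102}$ ($k = \sqrt{-102} = i \sqrt{102} \approx 10.1 i$)
$d{\left(c \right)} = -8$ ($d{\left(c \right)} = -2 - 6 = -8$)
$d{\left(-9 \right)} + k R = -8 + i \sqrt{102} \left(-15\right) = -8 - 15 i \sqrt{102}$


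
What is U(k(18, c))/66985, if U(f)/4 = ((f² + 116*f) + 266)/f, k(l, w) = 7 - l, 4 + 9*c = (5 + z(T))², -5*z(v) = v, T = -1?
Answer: 3556/736835 ≈ 0.0048260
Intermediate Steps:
z(v) = -v/5
c = 64/25 (c = -4/9 + (5 - ⅕*(-1))²/9 = -4/9 + (5 + ⅕)²/9 = -4/9 + (26/5)²/9 = -4/9 + (⅑)*(676/25) = -4/9 + 676/225 = 64/25 ≈ 2.5600)
U(f) = 4*(266 + f² + 116*f)/f (U(f) = 4*(((f² + 116*f) + 266)/f) = 4*((266 + f² + 116*f)/f) = 4*(266 + f² + 116*f)/f)
U(k(18, c))/66985 = (464 + 4*(7 - 1*18) + 1064/(7 - 1*18))/66985 = (464 + 4*(7 - 18) + 1064/(7 - 18))*(1/66985) = (464 + 4*(-11) + 1064/(-11))*(1/66985) = (464 - 44 + 1064*(-1/11))*(1/66985) = (464 - 44 - 1064/11)*(1/66985) = (3556/11)*(1/66985) = 3556/736835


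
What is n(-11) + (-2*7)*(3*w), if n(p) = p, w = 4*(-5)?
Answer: 829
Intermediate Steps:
w = -20
n(-11) + (-2*7)*(3*w) = -11 + (-2*7)*(3*(-20)) = -11 - 14*(-60) = -11 + 840 = 829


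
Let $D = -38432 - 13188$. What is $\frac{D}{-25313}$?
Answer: $\frac{51620}{25313} \approx 2.0393$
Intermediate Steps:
$D = -51620$
$\frac{D}{-25313} = - \frac{51620}{-25313} = \left(-51620\right) \left(- \frac{1}{25313}\right) = \frac{51620}{25313}$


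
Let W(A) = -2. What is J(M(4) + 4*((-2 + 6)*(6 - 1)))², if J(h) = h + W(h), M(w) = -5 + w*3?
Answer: 7225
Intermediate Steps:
M(w) = -5 + 3*w
J(h) = -2 + h (J(h) = h - 2 = -2 + h)
J(M(4) + 4*((-2 + 6)*(6 - 1)))² = (-2 + ((-5 + 3*4) + 4*((-2 + 6)*(6 - 1))))² = (-2 + ((-5 + 12) + 4*(4*5)))² = (-2 + (7 + 4*20))² = (-2 + (7 + 80))² = (-2 + 87)² = 85² = 7225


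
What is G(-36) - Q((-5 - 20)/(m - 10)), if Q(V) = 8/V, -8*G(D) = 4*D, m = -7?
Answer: 314/25 ≈ 12.560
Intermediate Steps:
G(D) = -D/2
G(-36) - Q((-5 - 20)/(m - 10)) = -½*(-36) - 8/((-5 - 20)/(-7 - 10)) = 18 - 8/((-25/(-17))) = 18 - 8/((-25*(-1/17))) = 18 - 8/25/17 = 18 - 8*17/25 = 18 - 1*136/25 = 18 - 136/25 = 314/25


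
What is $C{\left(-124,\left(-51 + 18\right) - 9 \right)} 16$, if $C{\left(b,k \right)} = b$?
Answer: $-1984$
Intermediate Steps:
$C{\left(-124,\left(-51 + 18\right) - 9 \right)} 16 = \left(-124\right) 16 = -1984$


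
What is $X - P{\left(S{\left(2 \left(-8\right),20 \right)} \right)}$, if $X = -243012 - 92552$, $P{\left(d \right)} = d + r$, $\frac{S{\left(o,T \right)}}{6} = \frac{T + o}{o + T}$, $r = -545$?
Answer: $-335025$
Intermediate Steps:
$S{\left(o,T \right)} = 6$ ($S{\left(o,T \right)} = 6 \frac{T + o}{o + T} = 6 \frac{T + o}{T + o} = 6 \cdot 1 = 6$)
$P{\left(d \right)} = -545 + d$ ($P{\left(d \right)} = d - 545 = -545 + d$)
$X = -335564$
$X - P{\left(S{\left(2 \left(-8\right),20 \right)} \right)} = -335564 - \left(-545 + 6\right) = -335564 - -539 = -335564 + 539 = -335025$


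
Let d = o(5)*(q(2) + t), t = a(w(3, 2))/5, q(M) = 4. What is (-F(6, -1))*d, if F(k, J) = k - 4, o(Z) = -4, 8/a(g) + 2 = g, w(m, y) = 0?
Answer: 128/5 ≈ 25.600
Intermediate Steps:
a(g) = 8/(-2 + g)
F(k, J) = -4 + k
t = -⅘ (t = (8/(-2 + 0))/5 = (8/(-2))*(⅕) = (8*(-½))*(⅕) = -4*⅕ = -⅘ ≈ -0.80000)
d = -64/5 (d = -4*(4 - ⅘) = -4*16/5 = -64/5 ≈ -12.800)
(-F(6, -1))*d = -(-4 + 6)*(-64/5) = -1*2*(-64/5) = -2*(-64/5) = 128/5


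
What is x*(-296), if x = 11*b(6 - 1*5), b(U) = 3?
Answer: -9768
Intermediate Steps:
x = 33 (x = 11*3 = 33)
x*(-296) = 33*(-296) = -9768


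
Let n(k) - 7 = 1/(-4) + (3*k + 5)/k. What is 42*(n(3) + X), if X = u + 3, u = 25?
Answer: 3311/2 ≈ 1655.5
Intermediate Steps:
X = 28 (X = 25 + 3 = 28)
n(k) = 27/4 + (5 + 3*k)/k (n(k) = 7 + (1/(-4) + (3*k + 5)/k) = 7 + (1*(-¼) + (5 + 3*k)/k) = 7 + (-¼ + (5 + 3*k)/k) = 27/4 + (5 + 3*k)/k)
42*(n(3) + X) = 42*((39/4 + 5/3) + 28) = 42*(137/12 + 28) = 42*(473/12) = 3311/2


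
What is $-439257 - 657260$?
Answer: $-1096517$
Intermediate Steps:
$-439257 - 657260 = -1096517$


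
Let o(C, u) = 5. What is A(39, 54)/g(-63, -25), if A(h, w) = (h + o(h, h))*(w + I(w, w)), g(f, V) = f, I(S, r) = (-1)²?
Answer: -2420/63 ≈ -38.413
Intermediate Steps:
I(S, r) = 1
A(h, w) = (1 + w)*(5 + h) (A(h, w) = (h + 5)*(w + 1) = (5 + h)*(1 + w) = (1 + w)*(5 + h))
A(39, 54)/g(-63, -25) = (5 + 39 + 5*54 + 39*54)/(-63) = (5 + 39 + 270 + 2106)*(-1/63) = 2420*(-1/63) = -2420/63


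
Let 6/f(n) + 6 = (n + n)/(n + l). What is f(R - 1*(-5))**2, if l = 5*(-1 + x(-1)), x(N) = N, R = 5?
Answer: 0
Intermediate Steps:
l = -10 (l = 5*(-1 - 1) = 5*(-2) = -10)
f(n) = 6/(-6 + 2*n/(-10 + n)) (f(n) = 6/(-6 + (n + n)/(n - 10)) = 6/(-6 + (2*n)/(-10 + n)) = 6/(-6 + 2*n/(-10 + n)))
f(R - 1*(-5))**2 = (3*(10 - (5 - 1*(-5)))/(2*(-15 + (5 - 1*(-5)))))**2 = (3*(10 - (5 + 5))/(2*(-15 + (5 + 5))))**2 = (3*(10 - 1*10)/(2*(-15 + 10)))**2 = ((3/2)*(10 - 10)/(-5))**2 = ((3/2)*(-1/5)*0)**2 = 0**2 = 0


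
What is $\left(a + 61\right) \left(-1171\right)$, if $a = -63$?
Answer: $2342$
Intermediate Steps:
$\left(a + 61\right) \left(-1171\right) = \left(-63 + 61\right) \left(-1171\right) = \left(-2\right) \left(-1171\right) = 2342$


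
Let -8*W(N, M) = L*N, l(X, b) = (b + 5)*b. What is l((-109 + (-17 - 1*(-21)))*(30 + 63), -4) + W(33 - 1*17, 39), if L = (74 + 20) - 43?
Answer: -106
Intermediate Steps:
L = 51 (L = 94 - 43 = 51)
l(X, b) = b*(5 + b) (l(X, b) = (5 + b)*b = b*(5 + b))
W(N, M) = -51*N/8
l((-109 + (-17 - 1*(-21)))*(30 + 63), -4) + W(33 - 1*17, 39) = -4*(5 - 4) - 51*(33 - 1*17)/8 = -4*1 - 51*(33 - 17)/8 = -4 - 51/8*16 = -4 - 102 = -106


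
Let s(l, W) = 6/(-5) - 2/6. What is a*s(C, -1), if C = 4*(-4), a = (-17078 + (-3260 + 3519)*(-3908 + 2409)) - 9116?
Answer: 635467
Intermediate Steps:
a = -414435 (a = (-17078 + 259*(-1499)) - 9116 = (-17078 - 388241) - 9116 = -405319 - 9116 = -414435)
C = -16
s(l, W) = -23/15 (s(l, W) = 6*(-⅕) - 2*⅙ = -6/5 - ⅓ = -23/15)
a*s(C, -1) = -414435*(-23/15) = 635467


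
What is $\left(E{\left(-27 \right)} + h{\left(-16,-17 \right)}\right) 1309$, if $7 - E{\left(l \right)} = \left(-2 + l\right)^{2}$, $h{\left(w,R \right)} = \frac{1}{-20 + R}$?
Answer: $- \frac{40394431}{37} \approx -1.0917 \cdot 10^{6}$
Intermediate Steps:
$E{\left(l \right)} = 7 - \left(-2 + l\right)^{2}$
$\left(E{\left(-27 \right)} + h{\left(-16,-17 \right)}\right) 1309 = \left(\left(7 - \left(-2 - 27\right)^{2}\right) + \frac{1}{-20 - 17}\right) 1309 = \left(\left(7 - \left(-29\right)^{2}\right) + \frac{1}{-37}\right) 1309 = \left(\left(7 - 841\right) - \frac{1}{37}\right) 1309 = \left(-834 - \frac{1}{37}\right) 1309 = \left(- \frac{30859}{37}\right) 1309 = - \frac{40394431}{37}$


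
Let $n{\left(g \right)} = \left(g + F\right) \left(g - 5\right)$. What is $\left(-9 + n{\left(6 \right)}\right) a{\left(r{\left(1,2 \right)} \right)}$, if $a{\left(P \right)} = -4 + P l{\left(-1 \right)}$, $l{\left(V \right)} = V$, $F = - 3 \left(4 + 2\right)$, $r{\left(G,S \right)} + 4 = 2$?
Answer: $42$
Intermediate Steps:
$r{\left(G,S \right)} = -2$ ($r{\left(G,S \right)} = -4 + 2 = -2$)
$F = -18$ ($F = \left(-3\right) 6 = -18$)
$a{\left(P \right)} = -4 - P$ ($a{\left(P \right)} = -4 + P \left(-1\right) = -4 - P$)
$n{\left(g \right)} = \left(-18 + g\right) \left(-5 + g\right)$ ($n{\left(g \right)} = \left(g - 18\right) \left(g - 5\right) = \left(-18 + g\right) \left(-5 + g\right)$)
$\left(-9 + n{\left(6 \right)}\right) a{\left(r{\left(1,2 \right)} \right)} = \left(-9 + \left(90 + 6^{2} - 138\right)\right) \left(-4 - -2\right) = \left(-9 + \left(90 + 36 - 138\right)\right) \left(-4 + 2\right) = \left(-9 - 12\right) \left(-2\right) = \left(-21\right) \left(-2\right) = 42$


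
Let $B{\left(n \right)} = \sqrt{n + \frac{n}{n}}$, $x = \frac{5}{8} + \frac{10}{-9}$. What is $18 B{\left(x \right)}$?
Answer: $\frac{3 \sqrt{74}}{2} \approx 12.903$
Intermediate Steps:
$x = - \frac{35}{72}$ ($x = 5 \cdot \frac{1}{8} + 10 \left(- \frac{1}{9}\right) = \frac{5}{8} - \frac{10}{9} = - \frac{35}{72} \approx -0.48611$)
$B{\left(n \right)} = \sqrt{1 + n}$ ($B{\left(n \right)} = \sqrt{n + 1} = \sqrt{1 + n}$)
$18 B{\left(x \right)} = 18 \sqrt{1 - \frac{35}{72}} = 18 \sqrt{\frac{37}{72}} = 18 \frac{\sqrt{74}}{12} = \frac{3 \sqrt{74}}{2}$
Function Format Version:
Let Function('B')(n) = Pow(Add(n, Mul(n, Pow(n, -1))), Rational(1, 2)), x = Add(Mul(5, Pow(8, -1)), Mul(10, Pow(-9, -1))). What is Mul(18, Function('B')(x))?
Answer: Mul(Rational(3, 2), Pow(74, Rational(1, 2))) ≈ 12.903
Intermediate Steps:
x = Rational(-35, 72) (x = Add(Mul(5, Rational(1, 8)), Mul(10, Rational(-1, 9))) = Add(Rational(5, 8), Rational(-10, 9)) = Rational(-35, 72) ≈ -0.48611)
Function('B')(n) = Pow(Add(1, n), Rational(1, 2)) (Function('B')(n) = Pow(Add(n, 1), Rational(1, 2)) = Pow(Add(1, n), Rational(1, 2)))
Mul(18, Function('B')(x)) = Mul(18, Pow(Add(1, Rational(-35, 72)), Rational(1, 2))) = Mul(18, Pow(Rational(37, 72), Rational(1, 2))) = Mul(18, Mul(Rational(1, 12), Pow(74, Rational(1, 2)))) = Mul(Rational(3, 2), Pow(74, Rational(1, 2)))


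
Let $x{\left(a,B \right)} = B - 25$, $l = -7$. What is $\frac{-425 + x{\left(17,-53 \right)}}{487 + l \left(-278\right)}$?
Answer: $- \frac{503}{2433} \approx -0.20674$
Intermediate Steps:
$x{\left(a,B \right)} = -25 + B$ ($x{\left(a,B \right)} = B - 25 = -25 + B$)
$\frac{-425 + x{\left(17,-53 \right)}}{487 + l \left(-278\right)} = \frac{-425 - 78}{487 - -1946} = \frac{-425 - 78}{487 + 1946} = - \frac{503}{2433}$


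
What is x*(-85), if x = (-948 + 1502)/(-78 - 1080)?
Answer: 23545/579 ≈ 40.665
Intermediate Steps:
x = -277/579 (x = 554/(-1158) = 554*(-1/1158) = -277/579 ≈ -0.47841)
x*(-85) = -277/579*(-85) = 23545/579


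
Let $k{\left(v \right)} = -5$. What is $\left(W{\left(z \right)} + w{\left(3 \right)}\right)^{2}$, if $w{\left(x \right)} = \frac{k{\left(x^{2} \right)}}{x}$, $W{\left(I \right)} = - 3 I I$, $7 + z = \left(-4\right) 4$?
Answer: $\frac{22714756}{9} \approx 2.5239 \cdot 10^{6}$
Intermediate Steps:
$z = -23$ ($z = -7 - 16 = -23$)
$W{\left(I \right)} = - 3 I^{2}$
$w{\left(x \right)} = - \frac{5}{x}$
$\left(W{\left(z \right)} + w{\left(3 \right)}\right)^{2} = \left(- 3 \left(-23\right)^{2} - \frac{5}{3}\right)^{2} = \left(\left(-3\right) 529 - \frac{5}{3}\right)^{2} = \left(-1587 - \frac{5}{3}\right)^{2} = \left(- \frac{4766}{3}\right)^{2} = \frac{22714756}{9}$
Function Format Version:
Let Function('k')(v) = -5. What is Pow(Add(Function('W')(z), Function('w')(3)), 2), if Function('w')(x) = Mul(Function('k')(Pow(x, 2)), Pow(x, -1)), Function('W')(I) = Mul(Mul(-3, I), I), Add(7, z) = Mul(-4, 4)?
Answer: Rational(22714756, 9) ≈ 2.5239e+6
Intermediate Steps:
z = -23 (z = Add(-7, Mul(-4, 4)) = Add(-7, -16) = -23)
Function('W')(I) = Mul(-3, Pow(I, 2))
Function('w')(x) = Mul(-5, Pow(x, -1))
Pow(Add(Function('W')(z), Function('w')(3)), 2) = Pow(Add(Mul(-3, Pow(-23, 2)), Mul(-5, Pow(3, -1))), 2) = Pow(Add(Mul(-3, 529), Mul(-5, Rational(1, 3))), 2) = Pow(Add(-1587, Rational(-5, 3)), 2) = Pow(Rational(-4766, 3), 2) = Rational(22714756, 9)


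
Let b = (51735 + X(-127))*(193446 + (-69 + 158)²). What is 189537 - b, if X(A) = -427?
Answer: -10331548499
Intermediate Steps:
b = 10331738036 (b = (51735 - 427)*(193446 + (-69 + 158)²) = 51308*(193446 + 89²) = 51308*(193446 + 7921) = 51308*201367 = 10331738036)
189537 - b = 189537 - 1*10331738036 = 189537 - 10331738036 = -10331548499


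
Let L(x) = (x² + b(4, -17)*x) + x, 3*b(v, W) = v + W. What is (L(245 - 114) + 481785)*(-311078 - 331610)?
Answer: -961157899264/3 ≈ -3.2039e+11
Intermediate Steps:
b(v, W) = W/3 + v/3 (b(v, W) = (v + W)/3 = (W + v)/3 = W/3 + v/3)
L(x) = x² - 10*x/3 (L(x) = (x² + ((⅓)*(-17) + (⅓)*4)*x) + x = (x² + (-17/3 + 4/3)*x) + x = (x² - 13*x/3) + x = x² - 10*x/3)
(L(245 - 114) + 481785)*(-311078 - 331610) = ((245 - 114)*(-10 + 3*(245 - 114))/3 + 481785)*(-311078 - 331610) = ((⅓)*131*(-10 + 3*131) + 481785)*(-642688) = ((⅓)*131*(-10 + 393) + 481785)*(-642688) = ((⅓)*131*383 + 481785)*(-642688) = (50173/3 + 481785)*(-642688) = (1495528/3)*(-642688) = -961157899264/3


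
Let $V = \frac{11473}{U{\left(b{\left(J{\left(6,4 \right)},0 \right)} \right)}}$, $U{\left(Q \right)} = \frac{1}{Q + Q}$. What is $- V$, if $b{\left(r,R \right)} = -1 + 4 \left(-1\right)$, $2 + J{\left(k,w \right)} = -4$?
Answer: $114730$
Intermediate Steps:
$J{\left(k,w \right)} = -6$ ($J{\left(k,w \right)} = -2 - 4 = -6$)
$b{\left(r,R \right)} = -5$ ($b{\left(r,R \right)} = -1 - 4 = -5$)
$U{\left(Q \right)} = \frac{1}{2 Q}$
$V = -114730$ ($V = \frac{11473}{\frac{1}{2} \frac{1}{-5}} = \frac{11473}{\frac{1}{2} \left(- \frac{1}{5}\right)} = \frac{11473}{- \frac{1}{10}} = 11473 \left(-10\right) = -114730$)
$- V = \left(-1\right) \left(-114730\right) = 114730$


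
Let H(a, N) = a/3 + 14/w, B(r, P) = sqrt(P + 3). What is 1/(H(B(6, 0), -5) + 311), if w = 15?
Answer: 70185/21892966 - 75*sqrt(3)/21892966 ≈ 0.0031999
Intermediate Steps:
B(r, P) = sqrt(3 + P)
H(a, N) = 14/15 + a/3 (H(a, N) = a/3 + 14/15 = 14/15 + a/3)
1/(H(B(6, 0), -5) + 311) = 1/((14/15 + sqrt(3 + 0)/3) + 311) = 1/((14/15 + sqrt(3)/3) + 311) = 1/(4679/15 + sqrt(3)/3)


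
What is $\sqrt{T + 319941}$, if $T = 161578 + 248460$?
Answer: $\sqrt{729979} \approx 854.39$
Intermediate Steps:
$T = 410038$
$\sqrt{T + 319941} = \sqrt{410038 + 319941} = \sqrt{729979}$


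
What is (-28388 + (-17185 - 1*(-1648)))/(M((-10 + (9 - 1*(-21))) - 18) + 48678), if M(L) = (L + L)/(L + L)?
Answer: -43925/48679 ≈ -0.90234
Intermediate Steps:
M(L) = 1 (M(L) = (2*L)/((2*L)) = (2*L)*(1/(2*L)) = 1)
(-28388 + (-17185 - 1*(-1648)))/(M((-10 + (9 - 1*(-21))) - 18) + 48678) = (-28388 + (-17185 - 1*(-1648)))/(1 + 48678) = (-28388 + (-17185 + 1648))/48679 = (-28388 - 15537)*(1/48679) = -43925*1/48679 = -43925/48679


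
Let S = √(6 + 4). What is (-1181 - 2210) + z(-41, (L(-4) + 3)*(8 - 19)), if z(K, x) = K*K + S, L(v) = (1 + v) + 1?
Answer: -1710 + √10 ≈ -1706.8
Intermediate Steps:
L(v) = 2 + v
S = √10 ≈ 3.1623
z(K, x) = √10 + K² (z(K, x) = K*K + √10 = K² + √10 = √10 + K²)
(-1181 - 2210) + z(-41, (L(-4) + 3)*(8 - 19)) = (-1181 - 2210) + (√10 + (-41)²) = -3391 + (√10 + 1681) = -3391 + (1681 + √10) = -1710 + √10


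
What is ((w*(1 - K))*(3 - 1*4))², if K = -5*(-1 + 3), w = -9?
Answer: 9801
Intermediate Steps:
K = -10 (K = -5*2 = -10)
((w*(1 - K))*(3 - 1*4))² = ((-9*(1 - 1*(-10)))*(3 - 1*4))² = ((-9*(1 + 10))*(3 - 4))² = (-9*11*(-1))² = (-99*(-1))² = 99² = 9801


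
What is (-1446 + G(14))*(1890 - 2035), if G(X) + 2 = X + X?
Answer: 205900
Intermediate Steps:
G(X) = -2 + 2*X (G(X) = -2 + (X + X) = -2 + 2*X)
(-1446 + G(14))*(1890 - 2035) = (-1446 + (-2 + 2*14))*(1890 - 2035) = (-1446 + (-2 + 28))*(-145) = (-1446 + 26)*(-145) = -1420*(-145) = 205900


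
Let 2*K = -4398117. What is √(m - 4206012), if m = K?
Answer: 3*I*√2846698/2 ≈ 2530.8*I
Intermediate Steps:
K = -4398117/2 (K = (½)*(-4398117) = -4398117/2 ≈ -2.1991e+6)
m = -4398117/2 ≈ -2.1991e+6
√(m - 4206012) = √(-4398117/2 - 4206012) = √(-12810141/2) = 3*I*√2846698/2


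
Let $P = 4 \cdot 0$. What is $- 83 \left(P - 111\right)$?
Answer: $9213$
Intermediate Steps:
$P = 0$
$- 83 \left(P - 111\right) = - 83 \left(0 - 111\right) = \left(-83\right) \left(-111\right) = 9213$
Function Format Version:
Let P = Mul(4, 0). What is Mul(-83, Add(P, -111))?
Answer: 9213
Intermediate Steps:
P = 0
Mul(-83, Add(P, -111)) = Mul(-83, Add(0, -111)) = Mul(-83, -111) = 9213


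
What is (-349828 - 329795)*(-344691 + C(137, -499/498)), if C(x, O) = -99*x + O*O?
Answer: 20127754642614115/82668 ≈ 2.4348e+11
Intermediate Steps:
C(x, O) = O**2 - 99*x (C(x, O) = -99*x + O**2 = O**2 - 99*x)
(-349828 - 329795)*(-344691 + C(137, -499/498)) = (-349828 - 329795)*(-344691 + ((-499/498)**2 - 99*137)) = -679623*(-344691 + ((-499*1/498)**2 - 13563)) = -679623*(-344691 + ((-499/498)**2 - 13563)) = -679623*(-344691 + (249001/248004 - 13563)) = -679623*(-344691 - 3363429251/248004) = -679623*(-88848176015/248004) = 20127754642614115/82668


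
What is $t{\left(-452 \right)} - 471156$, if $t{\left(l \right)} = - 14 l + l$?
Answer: $-465280$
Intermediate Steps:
$t{\left(l \right)} = - 13 l$
$t{\left(-452 \right)} - 471156 = \left(-13\right) \left(-452\right) - 471156 = 5876 - 471156 = -465280$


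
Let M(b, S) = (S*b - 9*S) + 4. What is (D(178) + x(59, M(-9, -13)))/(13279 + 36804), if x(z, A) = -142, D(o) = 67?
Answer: -75/50083 ≈ -0.0014975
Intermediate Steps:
M(b, S) = 4 - 9*S + S*b (M(b, S) = (-9*S + S*b) + 4 = 4 - 9*S + S*b)
(D(178) + x(59, M(-9, -13)))/(13279 + 36804) = (67 - 142)/(13279 + 36804) = -75/50083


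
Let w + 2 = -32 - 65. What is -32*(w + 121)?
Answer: -704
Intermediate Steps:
w = -99 (w = -2 + (-32 - 65) = -2 - 97 = -99)
-32*(w + 121) = -32*(-99 + 121) = -32*22 = -704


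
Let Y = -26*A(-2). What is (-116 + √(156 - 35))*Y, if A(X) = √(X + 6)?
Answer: 5460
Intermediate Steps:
A(X) = √(6 + X)
Y = -52 (Y = -26*√(6 - 2) = -26*√4 = -26*2 = -52)
(-116 + √(156 - 35))*Y = (-116 + √(156 - 35))*(-52) = (-116 + √121)*(-52) = (-116 + 11)*(-52) = -105*(-52) = 5460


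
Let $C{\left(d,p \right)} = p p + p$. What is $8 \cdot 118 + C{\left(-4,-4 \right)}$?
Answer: $956$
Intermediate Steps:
$C{\left(d,p \right)} = p + p^{2}$ ($C{\left(d,p \right)} = p^{2} + p = p + p^{2}$)
$8 \cdot 118 + C{\left(-4,-4 \right)} = 8 \cdot 118 - 4 \left(1 - 4\right) = 944 - -12 = 944 + 12 = 956$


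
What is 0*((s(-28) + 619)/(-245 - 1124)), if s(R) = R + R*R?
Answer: 0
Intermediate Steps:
s(R) = R + R²
0*((s(-28) + 619)/(-245 - 1124)) = 0*((-28*(1 - 28) + 619)/(-245 - 1124)) = 0*((-28*(-27) + 619)/(-1369)) = 0*((756 + 619)*(-1/1369)) = 0*(1375*(-1/1369)) = 0*(-1375/1369) = 0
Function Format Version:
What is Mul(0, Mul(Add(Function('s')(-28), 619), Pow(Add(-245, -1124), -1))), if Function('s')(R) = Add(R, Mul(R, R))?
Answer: 0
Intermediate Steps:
Function('s')(R) = Add(R, Pow(R, 2))
Mul(0, Mul(Add(Function('s')(-28), 619), Pow(Add(-245, -1124), -1))) = Mul(0, Mul(Add(Mul(-28, Add(1, -28)), 619), Pow(Add(-245, -1124), -1))) = Mul(0, Mul(Add(Mul(-28, -27), 619), Pow(-1369, -1))) = Mul(0, Mul(Add(756, 619), Rational(-1, 1369))) = Mul(0, Mul(1375, Rational(-1, 1369))) = Mul(0, Rational(-1375, 1369)) = 0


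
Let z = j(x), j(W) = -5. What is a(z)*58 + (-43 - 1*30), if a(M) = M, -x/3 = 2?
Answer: -363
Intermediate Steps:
x = -6 (x = -3*2 = -6)
z = -5
a(z)*58 + (-43 - 1*30) = -5*58 + (-43 - 1*30) = -290 + (-43 - 30) = -290 - 73 = -363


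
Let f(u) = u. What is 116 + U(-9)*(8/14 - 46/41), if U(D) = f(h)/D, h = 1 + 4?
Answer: 300418/2583 ≈ 116.31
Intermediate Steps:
h = 5
U(D) = 5/D
116 + U(-9)*(8/14 - 46/41) = 116 + (5/(-9))*(8/14 - 46/41) = 116 + (5*(-⅑))*(8*(1/14) - 46*1/41) = 116 - 5*(4/7 - 46/41)/9 = 116 - 5/9*(-158/287) = 116 + 790/2583 = 300418/2583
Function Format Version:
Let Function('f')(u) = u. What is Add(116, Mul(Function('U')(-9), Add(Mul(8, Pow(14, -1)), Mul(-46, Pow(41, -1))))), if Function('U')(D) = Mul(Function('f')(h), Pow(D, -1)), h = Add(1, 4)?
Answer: Rational(300418, 2583) ≈ 116.31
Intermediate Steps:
h = 5
Function('U')(D) = Mul(5, Pow(D, -1))
Add(116, Mul(Function('U')(-9), Add(Mul(8, Pow(14, -1)), Mul(-46, Pow(41, -1))))) = Add(116, Mul(Mul(5, Pow(-9, -1)), Add(Mul(8, Pow(14, -1)), Mul(-46, Pow(41, -1))))) = Add(116, Mul(Mul(5, Rational(-1, 9)), Add(Mul(8, Rational(1, 14)), Mul(-46, Rational(1, 41))))) = Add(116, Mul(Rational(-5, 9), Add(Rational(4, 7), Rational(-46, 41)))) = Add(116, Mul(Rational(-5, 9), Rational(-158, 287))) = Add(116, Rational(790, 2583)) = Rational(300418, 2583)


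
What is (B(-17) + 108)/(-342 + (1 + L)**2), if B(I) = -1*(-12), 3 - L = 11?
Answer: -120/293 ≈ -0.40956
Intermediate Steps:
L = -8 (L = 3 - 1*11 = 3 - 11 = -8)
B(I) = 12
(B(-17) + 108)/(-342 + (1 + L)**2) = (12 + 108)/(-342 + (1 - 8)**2) = 120/(-342 + (-7)**2) = 120/(-342 + 49) = 120/(-293) = 120*(-1/293) = -120/293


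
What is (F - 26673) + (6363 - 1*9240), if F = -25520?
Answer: -55070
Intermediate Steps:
(F - 26673) + (6363 - 1*9240) = (-25520 - 26673) + (6363 - 1*9240) = -52193 + (6363 - 9240) = -52193 - 2877 = -55070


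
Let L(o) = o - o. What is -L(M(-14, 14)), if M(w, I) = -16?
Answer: 0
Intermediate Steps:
L(o) = 0
-L(M(-14, 14)) = -1*0 = 0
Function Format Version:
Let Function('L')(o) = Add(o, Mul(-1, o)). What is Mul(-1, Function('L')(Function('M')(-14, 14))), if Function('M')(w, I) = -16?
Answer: 0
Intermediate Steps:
Function('L')(o) = 0
Mul(-1, Function('L')(Function('M')(-14, 14))) = Mul(-1, 0) = 0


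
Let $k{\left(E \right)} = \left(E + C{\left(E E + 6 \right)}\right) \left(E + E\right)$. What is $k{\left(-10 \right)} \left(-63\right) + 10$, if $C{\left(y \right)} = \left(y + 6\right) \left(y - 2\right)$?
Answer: $14663890$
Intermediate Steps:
$C{\left(y \right)} = \left(-2 + y\right) \left(6 + y\right)$ ($C{\left(y \right)} = \left(6 + y\right) \left(-2 + y\right) = \left(-2 + y\right) \left(6 + y\right)$)
$k{\left(E \right)} = 2 E \left(12 + E + \left(6 + E^{2}\right)^{2} + 4 E^{2}\right)$ ($k{\left(E \right)} = \left(E + \left(-12 + \left(E E + 6\right)^{2} + 4 \left(E E + 6\right)\right)\right) \left(E + E\right) = \left(E + \left(-12 + \left(E^{2} + 6\right)^{2} + 4 \left(E^{2} + 6\right)\right)\right) 2 E = \left(E + \left(-12 + \left(6 + E^{2}\right)^{2} + 4 \left(6 + E^{2}\right)\right)\right) 2 E = \left(E + \left(-12 + \left(6 + E^{2}\right)^{2} + \left(24 + 4 E^{2}\right)\right)\right) 2 E = \left(E + \left(12 + \left(6 + E^{2}\right)^{2} + 4 E^{2}\right)\right) 2 E = \left(12 + E + \left(6 + E^{2}\right)^{2} + 4 E^{2}\right) 2 E = 2 E \left(12 + E + \left(6 + E^{2}\right)^{2} + 4 E^{2}\right)$)
$k{\left(-10 \right)} \left(-63\right) + 10 = 2 \left(-10\right) \left(48 - 10 + \left(-10\right)^{4} + 16 \left(-10\right)^{2}\right) \left(-63\right) + 10 = 2 \left(-10\right) \left(48 - 10 + 10000 + 16 \cdot 100\right) \left(-63\right) + 10 = 2 \left(-10\right) \left(48 - 10 + 10000 + 1600\right) \left(-63\right) + 10 = 2 \left(-10\right) 11638 \left(-63\right) + 10 = \left(-232760\right) \left(-63\right) + 10 = 14663880 + 10 = 14663890$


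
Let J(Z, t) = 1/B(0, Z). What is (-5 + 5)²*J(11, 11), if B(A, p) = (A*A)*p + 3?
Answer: 0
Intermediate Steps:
B(A, p) = 3 + p*A² (B(A, p) = A²*p + 3 = p*A² + 3 = 3 + p*A²)
J(Z, t) = ⅓ (J(Z, t) = 1/(3 + Z*0²) = 1/(3 + Z*0) = 1/(3 + 0) = 1/3 = ⅓)
(-5 + 5)²*J(11, 11) = (-5 + 5)²*(⅓) = 0²*(⅓) = 0*(⅓) = 0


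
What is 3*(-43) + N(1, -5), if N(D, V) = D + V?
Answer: -133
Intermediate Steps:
3*(-43) + N(1, -5) = 3*(-43) + (1 - 5) = -129 - 4 = -133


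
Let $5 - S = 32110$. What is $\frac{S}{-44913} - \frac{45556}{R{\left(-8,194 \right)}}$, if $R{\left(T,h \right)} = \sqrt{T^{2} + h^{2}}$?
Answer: $\frac{32105}{44913} - \frac{22778 \sqrt{377}}{1885} \approx -233.91$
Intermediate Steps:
$S = -32105$ ($S = 5 - 32110 = -32105$)
$\frac{S}{-44913} - \frac{45556}{R{\left(-8,194 \right)}} = - \frac{32105}{-44913} - \frac{45556}{\sqrt{\left(-8\right)^{2} + 194^{2}}} = \left(-32105\right) \left(- \frac{1}{44913}\right) - \frac{45556}{\sqrt{64 + 37636}} = \frac{32105}{44913} - \frac{45556}{\sqrt{37700}} = \frac{32105}{44913} - \frac{45556}{10 \sqrt{377}} = \frac{32105}{44913} - 45556 \frac{\sqrt{377}}{3770} = \frac{32105}{44913} - \frac{22778 \sqrt{377}}{1885}$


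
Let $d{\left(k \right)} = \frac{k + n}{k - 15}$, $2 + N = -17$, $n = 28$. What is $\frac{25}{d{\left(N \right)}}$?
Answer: $- \frac{850}{9} \approx -94.444$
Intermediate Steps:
$N = -19$ ($N = -2 - 17 = -19$)
$d{\left(k \right)} = \frac{28 + k}{-15 + k}$ ($d{\left(k \right)} = \frac{k + 28}{k - 15} = \frac{28 + k}{-15 + k}$)
$\frac{25}{d{\left(N \right)}} = \frac{25}{\frac{1}{-15 - 19} \left(28 - 19\right)} = \frac{25}{\frac{1}{-34} \cdot 9} = \frac{25}{\left(- \frac{1}{34}\right) 9} = \frac{25}{- \frac{9}{34}} = 25 \left(- \frac{34}{9}\right) = - \frac{850}{9}$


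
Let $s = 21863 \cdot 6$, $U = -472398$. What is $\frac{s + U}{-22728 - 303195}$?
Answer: $\frac{113740}{108641} \approx 1.0469$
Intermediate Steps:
$s = 131178$
$\frac{s + U}{-22728 - 303195} = \frac{131178 - 472398}{-22728 - 303195} = - \frac{341220}{-325923} = \left(-341220\right) \left(- \frac{1}{325923}\right) = \frac{113740}{108641}$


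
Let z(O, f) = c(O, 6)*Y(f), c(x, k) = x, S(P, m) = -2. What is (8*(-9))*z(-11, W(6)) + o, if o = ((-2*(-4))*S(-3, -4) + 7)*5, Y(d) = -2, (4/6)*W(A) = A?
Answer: -1629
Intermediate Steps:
W(A) = 3*A/2
o = -45 (o = (-2*(-4)*(-2) + 7)*5 = (8*(-2) + 7)*5 = (-16 + 7)*5 = -9*5 = -45)
z(O, f) = -2*O (z(O, f) = O*(-2) = -2*O)
(8*(-9))*z(-11, W(6)) + o = (8*(-9))*(-2*(-11)) - 45 = -72*22 - 45 = -1584 - 45 = -1629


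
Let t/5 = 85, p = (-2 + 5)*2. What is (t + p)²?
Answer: 185761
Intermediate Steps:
p = 6 (p = 3*2 = 6)
t = 425 (t = 5*85 = 425)
(t + p)² = (425 + 6)² = 431² = 185761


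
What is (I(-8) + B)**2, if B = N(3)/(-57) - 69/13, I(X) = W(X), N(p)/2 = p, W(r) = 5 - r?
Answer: 3511876/61009 ≈ 57.563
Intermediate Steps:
N(p) = 2*p
I(X) = 5 - X
B = -1337/247 (B = (2*3)/(-57) - 69/13 = 6*(-1/57) - 69*1/13 = -2/19 - 69/13 = -1337/247 ≈ -5.4130)
(I(-8) + B)**2 = ((5 - 1*(-8)) - 1337/247)**2 = ((5 + 8) - 1337/247)**2 = (13 - 1337/247)**2 = (1874/247)**2 = 3511876/61009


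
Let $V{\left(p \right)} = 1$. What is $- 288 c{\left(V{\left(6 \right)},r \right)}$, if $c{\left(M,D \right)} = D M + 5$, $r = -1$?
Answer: $-1152$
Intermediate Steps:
$c{\left(M,D \right)} = 5 + D M$
$- 288 c{\left(V{\left(6 \right)},r \right)} = - 288 \left(5 - 1\right) = \left(-288\right) 4 = -1152$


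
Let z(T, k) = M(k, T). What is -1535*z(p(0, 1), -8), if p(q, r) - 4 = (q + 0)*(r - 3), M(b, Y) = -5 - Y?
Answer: 13815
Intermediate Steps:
p(q, r) = 4 + q*(-3 + r) (p(q, r) = 4 + (q + 0)*(r - 3) = 4 + q*(-3 + r))
z(T, k) = -5 - T
-1535*z(p(0, 1), -8) = -1535*(-5 - (4 - 3*0 + 0*1)) = -1535*(-5 - (4 + 0 + 0)) = -1535*(-5 - 1*4) = -1535*(-5 - 4) = -1535*(-9) = 13815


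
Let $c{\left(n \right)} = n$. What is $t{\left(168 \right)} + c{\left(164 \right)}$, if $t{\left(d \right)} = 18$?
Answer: $182$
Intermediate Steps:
$t{\left(168 \right)} + c{\left(164 \right)} = 18 + 164 = 182$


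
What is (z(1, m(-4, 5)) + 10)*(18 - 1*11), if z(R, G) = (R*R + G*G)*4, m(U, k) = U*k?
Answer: 11298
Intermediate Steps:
z(R, G) = 4*G² + 4*R² (z(R, G) = (R² + G²)*4 = (G² + R²)*4 = 4*G² + 4*R²)
(z(1, m(-4, 5)) + 10)*(18 - 1*11) = ((4*(-4*5)² + 4*1²) + 10)*(18 - 1*11) = ((4*(-20)² + 4*1) + 10)*(18 - 11) = ((4*400 + 4) + 10)*7 = ((1600 + 4) + 10)*7 = (1604 + 10)*7 = 1614*7 = 11298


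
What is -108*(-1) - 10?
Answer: 98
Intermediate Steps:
-108*(-1) - 10 = -12*(-9) - 10 = 108 - 10 = 98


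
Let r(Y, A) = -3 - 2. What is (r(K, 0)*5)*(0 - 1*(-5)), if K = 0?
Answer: -125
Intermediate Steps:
r(Y, A) = -5
(r(K, 0)*5)*(0 - 1*(-5)) = (-5*5)*(0 - 1*(-5)) = -25*(0 + 5) = -25*5 = -125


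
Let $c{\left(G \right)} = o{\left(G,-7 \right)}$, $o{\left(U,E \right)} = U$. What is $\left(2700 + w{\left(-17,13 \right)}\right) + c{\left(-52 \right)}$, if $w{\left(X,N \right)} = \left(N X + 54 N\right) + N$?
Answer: $3142$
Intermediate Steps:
$w{\left(X,N \right)} = 55 N + N X$ ($w{\left(X,N \right)} = \left(54 N + N X\right) + N = 55 N + N X$)
$c{\left(G \right)} = G$
$\left(2700 + w{\left(-17,13 \right)}\right) + c{\left(-52 \right)} = \left(2700 + 13 \left(55 - 17\right)\right) - 52 = \left(2700 + 13 \cdot 38\right) - 52 = \left(2700 + 494\right) - 52 = 3194 - 52 = 3142$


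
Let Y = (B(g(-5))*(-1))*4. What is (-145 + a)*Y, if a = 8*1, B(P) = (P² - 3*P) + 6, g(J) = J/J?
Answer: 2192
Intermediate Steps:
g(J) = 1
B(P) = 6 + P² - 3*P
a = 8
Y = -16 (Y = ((6 + 1² - 3*1)*(-1))*4 = ((6 + 1 - 3)*(-1))*4 = (4*(-1))*4 = -4*4 = -16)
(-145 + a)*Y = (-145 + 8)*(-16) = -137*(-16) = 2192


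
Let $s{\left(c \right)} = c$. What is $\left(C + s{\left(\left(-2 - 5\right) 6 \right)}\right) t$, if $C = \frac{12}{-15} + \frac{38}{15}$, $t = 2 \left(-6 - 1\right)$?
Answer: $\frac{8456}{15} \approx 563.73$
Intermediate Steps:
$t = -14$ ($t = 2 \left(-7\right) = -14$)
$C = \frac{26}{15}$ ($C = 12 \left(- \frac{1}{15}\right) + 38 \cdot \frac{1}{15} = - \frac{4}{5} + \frac{38}{15} = \frac{26}{15} \approx 1.7333$)
$\left(C + s{\left(\left(-2 - 5\right) 6 \right)}\right) t = \left(\frac{26}{15} + \left(-2 - 5\right) 6\right) \left(-14\right) = \left(\frac{26}{15} - 42\right) \left(-14\right) = \left(- \frac{604}{15}\right) \left(-14\right) = \frac{8456}{15}$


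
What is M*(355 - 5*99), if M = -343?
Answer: 48020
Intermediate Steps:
M*(355 - 5*99) = -343*(355 - 5*99) = -343*(355 - 495) = -343*(-140) = 48020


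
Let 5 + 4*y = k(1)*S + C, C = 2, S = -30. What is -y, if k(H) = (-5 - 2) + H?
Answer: -177/4 ≈ -44.250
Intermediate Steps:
k(H) = -7 + H
y = 177/4 (y = -5/4 + ((-7 + 1)*(-30) + 2)/4 = -5/4 + (-6*(-30) + 2)/4 = -5/4 + (180 + 2)/4 = -5/4 + (¼)*182 = -5/4 + 91/2 = 177/4 ≈ 44.250)
-y = -1*177/4 = -177/4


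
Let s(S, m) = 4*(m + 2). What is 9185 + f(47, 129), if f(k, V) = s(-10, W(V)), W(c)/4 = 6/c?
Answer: 395331/43 ≈ 9193.8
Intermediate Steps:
W(c) = 24/c (W(c) = 4*(6/c) = 24/c)
s(S, m) = 8 + 4*m (s(S, m) = 4*(2 + m) = 8 + 4*m)
f(k, V) = 8 + 96/V (f(k, V) = 8 + 4*(24/V) = 8 + 96/V)
9185 + f(47, 129) = 9185 + (8 + 96/129) = 9185 + (8 + 96*(1/129)) = 9185 + (8 + 32/43) = 9185 + 376/43 = 395331/43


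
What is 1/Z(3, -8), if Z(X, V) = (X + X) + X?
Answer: ⅑ ≈ 0.11111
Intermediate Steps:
Z(X, V) = 3*X (Z(X, V) = 2*X + X = 3*X)
1/Z(3, -8) = 1/(3*3) = 1/9 = ⅑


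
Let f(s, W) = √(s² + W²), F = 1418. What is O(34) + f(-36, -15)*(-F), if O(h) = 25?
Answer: -55277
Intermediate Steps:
f(s, W) = √(W² + s²)
O(34) + f(-36, -15)*(-F) = 25 + √((-15)² + (-36)²)*(-1*1418) = 25 + √(225 + 1296)*(-1418) = 25 + √1521*(-1418) = 25 + 39*(-1418) = 25 - 55302 = -55277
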